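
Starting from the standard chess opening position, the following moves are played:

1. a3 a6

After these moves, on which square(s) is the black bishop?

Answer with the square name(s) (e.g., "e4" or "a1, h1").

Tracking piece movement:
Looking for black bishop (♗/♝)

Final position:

  a b c d e f g h
  ─────────────────
8│♜ ♞ ♝ ♛ ♚ ♝ ♞ ♜│8
7│· ♟ ♟ ♟ ♟ ♟ ♟ ♟│7
6│♟ · · · · · · ·│6
5│· · · · · · · ·│5
4│· · · · · · · ·│4
3│♙ · · · · · · ·│3
2│· ♙ ♙ ♙ ♙ ♙ ♙ ♙│2
1│♖ ♘ ♗ ♕ ♔ ♗ ♘ ♖│1
  ─────────────────
  a b c d e f g h


c8, f8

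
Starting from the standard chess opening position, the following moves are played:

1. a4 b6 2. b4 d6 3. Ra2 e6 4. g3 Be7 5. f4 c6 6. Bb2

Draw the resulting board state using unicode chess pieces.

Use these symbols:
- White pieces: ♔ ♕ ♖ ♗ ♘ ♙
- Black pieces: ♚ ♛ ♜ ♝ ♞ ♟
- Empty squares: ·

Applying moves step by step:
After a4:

♜ ♞ ♝ ♛ ♚ ♝ ♞ ♜
♟ ♟ ♟ ♟ ♟ ♟ ♟ ♟
· · · · · · · ·
· · · · · · · ·
♙ · · · · · · ·
· · · · · · · ·
· ♙ ♙ ♙ ♙ ♙ ♙ ♙
♖ ♘ ♗ ♕ ♔ ♗ ♘ ♖


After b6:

♜ ♞ ♝ ♛ ♚ ♝ ♞ ♜
♟ · ♟ ♟ ♟ ♟ ♟ ♟
· ♟ · · · · · ·
· · · · · · · ·
♙ · · · · · · ·
· · · · · · · ·
· ♙ ♙ ♙ ♙ ♙ ♙ ♙
♖ ♘ ♗ ♕ ♔ ♗ ♘ ♖


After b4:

♜ ♞ ♝ ♛ ♚ ♝ ♞ ♜
♟ · ♟ ♟ ♟ ♟ ♟ ♟
· ♟ · · · · · ·
· · · · · · · ·
♙ ♙ · · · · · ·
· · · · · · · ·
· · ♙ ♙ ♙ ♙ ♙ ♙
♖ ♘ ♗ ♕ ♔ ♗ ♘ ♖


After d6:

♜ ♞ ♝ ♛ ♚ ♝ ♞ ♜
♟ · ♟ · ♟ ♟ ♟ ♟
· ♟ · ♟ · · · ·
· · · · · · · ·
♙ ♙ · · · · · ·
· · · · · · · ·
· · ♙ ♙ ♙ ♙ ♙ ♙
♖ ♘ ♗ ♕ ♔ ♗ ♘ ♖


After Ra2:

♜ ♞ ♝ ♛ ♚ ♝ ♞ ♜
♟ · ♟ · ♟ ♟ ♟ ♟
· ♟ · ♟ · · · ·
· · · · · · · ·
♙ ♙ · · · · · ·
· · · · · · · ·
♖ · ♙ ♙ ♙ ♙ ♙ ♙
· ♘ ♗ ♕ ♔ ♗ ♘ ♖


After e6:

♜ ♞ ♝ ♛ ♚ ♝ ♞ ♜
♟ · ♟ · · ♟ ♟ ♟
· ♟ · ♟ ♟ · · ·
· · · · · · · ·
♙ ♙ · · · · · ·
· · · · · · · ·
♖ · ♙ ♙ ♙ ♙ ♙ ♙
· ♘ ♗ ♕ ♔ ♗ ♘ ♖


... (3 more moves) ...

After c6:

♜ ♞ ♝ ♛ ♚ · ♞ ♜
♟ · · · ♝ ♟ ♟ ♟
· ♟ ♟ ♟ ♟ · · ·
· · · · · · · ·
♙ ♙ · · · ♙ · ·
· · · · · · ♙ ·
♖ · ♙ ♙ ♙ · · ♙
· ♘ ♗ ♕ ♔ ♗ ♘ ♖


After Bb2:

♜ ♞ ♝ ♛ ♚ · ♞ ♜
♟ · · · ♝ ♟ ♟ ♟
· ♟ ♟ ♟ ♟ · · ·
· · · · · · · ·
♙ ♙ · · · ♙ · ·
· · · · · · ♙ ·
♖ ♗ ♙ ♙ ♙ · · ♙
· ♘ · ♕ ♔ ♗ ♘ ♖



  a b c d e f g h
  ─────────────────
8│♜ ♞ ♝ ♛ ♚ · ♞ ♜│8
7│♟ · · · ♝ ♟ ♟ ♟│7
6│· ♟ ♟ ♟ ♟ · · ·│6
5│· · · · · · · ·│5
4│♙ ♙ · · · ♙ · ·│4
3│· · · · · · ♙ ·│3
2│♖ ♗ ♙ ♙ ♙ · · ♙│2
1│· ♘ · ♕ ♔ ♗ ♘ ♖│1
  ─────────────────
  a b c d e f g h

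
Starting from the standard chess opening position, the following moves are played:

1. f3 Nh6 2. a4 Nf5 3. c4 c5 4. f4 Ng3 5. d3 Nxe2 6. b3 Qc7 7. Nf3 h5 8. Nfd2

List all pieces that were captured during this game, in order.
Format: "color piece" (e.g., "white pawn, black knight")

Tracking captures:
  Nxe2: captured white pawn

white pawn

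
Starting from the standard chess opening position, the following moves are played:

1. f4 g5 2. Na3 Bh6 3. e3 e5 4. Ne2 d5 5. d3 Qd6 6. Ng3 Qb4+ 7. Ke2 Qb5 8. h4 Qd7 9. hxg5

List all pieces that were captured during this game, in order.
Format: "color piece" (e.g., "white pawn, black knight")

Tracking captures:
  hxg5: captured black pawn

black pawn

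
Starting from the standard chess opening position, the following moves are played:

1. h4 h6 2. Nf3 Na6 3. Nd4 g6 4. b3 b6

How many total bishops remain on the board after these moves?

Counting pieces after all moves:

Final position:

  a b c d e f g h
  ─────────────────
8│♜ · ♝ ♛ ♚ ♝ ♞ ♜│8
7│♟ · ♟ ♟ ♟ ♟ · ·│7
6│♞ ♟ · · · · ♟ ♟│6
5│· · · · · · · ·│5
4│· · · ♘ · · · ♙│4
3│· ♙ · · · · · ·│3
2│♙ · ♙ ♙ ♙ ♙ ♙ ·│2
1│♖ ♘ ♗ ♕ ♔ ♗ · ♖│1
  ─────────────────
  a b c d e f g h


4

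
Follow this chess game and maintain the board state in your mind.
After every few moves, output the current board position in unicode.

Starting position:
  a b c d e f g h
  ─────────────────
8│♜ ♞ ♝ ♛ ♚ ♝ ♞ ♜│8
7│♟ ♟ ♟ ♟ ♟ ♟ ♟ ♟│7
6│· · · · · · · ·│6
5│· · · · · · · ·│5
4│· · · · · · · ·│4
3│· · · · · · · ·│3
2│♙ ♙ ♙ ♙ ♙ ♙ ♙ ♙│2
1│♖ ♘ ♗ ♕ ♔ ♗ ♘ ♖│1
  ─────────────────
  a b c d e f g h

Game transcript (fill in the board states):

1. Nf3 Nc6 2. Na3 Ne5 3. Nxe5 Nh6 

  a b c d e f g h
  ─────────────────
8│♜ · ♝ ♛ ♚ ♝ · ♜│8
7│♟ ♟ ♟ ♟ ♟ ♟ ♟ ♟│7
6│· · · · · · · ♞│6
5│· · · · ♘ · · ·│5
4│· · · · · · · ·│4
3│♘ · · · · · · ·│3
2│♙ ♙ ♙ ♙ ♙ ♙ ♙ ♙│2
1│♖ · ♗ ♕ ♔ ♗ · ♖│1
  ─────────────────
  a b c d e f g h

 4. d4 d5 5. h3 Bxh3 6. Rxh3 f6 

  a b c d e f g h
  ─────────────────
8│♜ · · ♛ ♚ ♝ · ♜│8
7│♟ ♟ ♟ · ♟ · ♟ ♟│7
6│· · · · · ♟ · ♞│6
5│· · · ♟ ♘ · · ·│5
4│· · · ♙ · · · ·│4
3│♘ · · · · · · ♖│3
2│♙ ♙ ♙ · ♙ ♙ ♙ ·│2
1│♖ · ♗ ♕ ♔ ♗ · ·│1
  ─────────────────
  a b c d e f g h

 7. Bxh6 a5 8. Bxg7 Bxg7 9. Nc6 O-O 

  a b c d e f g h
  ─────────────────
8│♜ · · ♛ · ♜ ♚ ·│8
7│· ♟ ♟ · ♟ · ♝ ♟│7
6│· · ♘ · · ♟ · ·│6
5│♟ · · ♟ · · · ·│5
4│· · · ♙ · · · ·│4
3│♘ · · · · · · ♖│3
2│♙ ♙ ♙ · ♙ ♙ ♙ ·│2
1│♖ · · ♕ ♔ ♗ · ·│1
  ─────────────────
  a b c d e f g h

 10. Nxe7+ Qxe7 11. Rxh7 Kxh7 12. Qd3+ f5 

  a b c d e f g h
  ─────────────────
8│♜ · · · · ♜ · ·│8
7│· ♟ ♟ · ♛ · ♝ ♚│7
6│· · · · · · · ·│6
5│♟ · · ♟ · ♟ · ·│5
4│· · · ♙ · · · ·│4
3│♘ · · ♕ · · · ·│3
2│♙ ♙ ♙ · ♙ ♙ ♙ ·│2
1│♖ · · · ♔ ♗ · ·│1
  ─────────────────
  a b c d e f g h

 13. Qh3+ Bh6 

  a b c d e f g h
  ─────────────────
8│♜ · · · · ♜ · ·│8
7│· ♟ ♟ · ♛ · · ♚│7
6│· · · · · · · ♝│6
5│♟ · · ♟ · ♟ · ·│5
4│· · · ♙ · · · ·│4
3│♘ · · · · · · ♕│3
2│♙ ♙ ♙ · ♙ ♙ ♙ ·│2
1│♖ · · · ♔ ♗ · ·│1
  ─────────────────
  a b c d e f g h


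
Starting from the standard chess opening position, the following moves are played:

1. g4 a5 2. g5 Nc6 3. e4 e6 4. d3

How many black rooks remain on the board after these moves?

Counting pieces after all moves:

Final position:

  a b c d e f g h
  ─────────────────
8│♜ · ♝ ♛ ♚ ♝ ♞ ♜│8
7│· ♟ ♟ ♟ · ♟ ♟ ♟│7
6│· · ♞ · ♟ · · ·│6
5│♟ · · · · · ♙ ·│5
4│· · · · ♙ · · ·│4
3│· · · ♙ · · · ·│3
2│♙ ♙ ♙ · · ♙ · ♙│2
1│♖ ♘ ♗ ♕ ♔ ♗ ♘ ♖│1
  ─────────────────
  a b c d e f g h


2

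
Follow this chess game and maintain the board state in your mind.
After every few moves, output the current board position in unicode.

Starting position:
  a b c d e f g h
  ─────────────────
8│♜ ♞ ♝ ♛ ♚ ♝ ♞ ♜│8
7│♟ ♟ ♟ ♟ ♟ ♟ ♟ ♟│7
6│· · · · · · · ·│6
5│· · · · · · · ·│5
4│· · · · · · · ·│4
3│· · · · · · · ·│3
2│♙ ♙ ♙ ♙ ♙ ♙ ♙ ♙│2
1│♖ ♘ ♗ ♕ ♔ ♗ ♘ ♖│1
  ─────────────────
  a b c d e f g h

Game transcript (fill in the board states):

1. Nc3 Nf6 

  a b c d e f g h
  ─────────────────
8│♜ ♞ ♝ ♛ ♚ ♝ · ♜│8
7│♟ ♟ ♟ ♟ ♟ ♟ ♟ ♟│7
6│· · · · · ♞ · ·│6
5│· · · · · · · ·│5
4│· · · · · · · ·│4
3│· · ♘ · · · · ·│3
2│♙ ♙ ♙ ♙ ♙ ♙ ♙ ♙│2
1│♖ · ♗ ♕ ♔ ♗ ♘ ♖│1
  ─────────────────
  a b c d e f g h

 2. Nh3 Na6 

  a b c d e f g h
  ─────────────────
8│♜ · ♝ ♛ ♚ ♝ · ♜│8
7│♟ ♟ ♟ ♟ ♟ ♟ ♟ ♟│7
6│♞ · · · · ♞ · ·│6
5│· · · · · · · ·│5
4│· · · · · · · ·│4
3│· · ♘ · · · · ♘│3
2│♙ ♙ ♙ ♙ ♙ ♙ ♙ ♙│2
1│♖ · ♗ ♕ ♔ ♗ · ♖│1
  ─────────────────
  a b c d e f g h

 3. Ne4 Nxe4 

  a b c d e f g h
  ─────────────────
8│♜ · ♝ ♛ ♚ ♝ · ♜│8
7│♟ ♟ ♟ ♟ ♟ ♟ ♟ ♟│7
6│♞ · · · · · · ·│6
5│· · · · · · · ·│5
4│· · · · ♞ · · ·│4
3│· · · · · · · ♘│3
2│♙ ♙ ♙ ♙ ♙ ♙ ♙ ♙│2
1│♖ · ♗ ♕ ♔ ♗ · ♖│1
  ─────────────────
  a b c d e f g h



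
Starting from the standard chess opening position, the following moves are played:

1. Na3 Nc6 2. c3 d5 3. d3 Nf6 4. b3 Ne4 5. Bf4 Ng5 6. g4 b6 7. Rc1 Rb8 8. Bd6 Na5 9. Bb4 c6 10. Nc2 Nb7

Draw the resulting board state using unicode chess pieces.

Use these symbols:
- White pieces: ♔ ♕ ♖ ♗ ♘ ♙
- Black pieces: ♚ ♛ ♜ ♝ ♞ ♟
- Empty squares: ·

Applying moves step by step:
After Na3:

♜ ♞ ♝ ♛ ♚ ♝ ♞ ♜
♟ ♟ ♟ ♟ ♟ ♟ ♟ ♟
· · · · · · · ·
· · · · · · · ·
· · · · · · · ·
♘ · · · · · · ·
♙ ♙ ♙ ♙ ♙ ♙ ♙ ♙
♖ · ♗ ♕ ♔ ♗ ♘ ♖


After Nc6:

♜ · ♝ ♛ ♚ ♝ ♞ ♜
♟ ♟ ♟ ♟ ♟ ♟ ♟ ♟
· · ♞ · · · · ·
· · · · · · · ·
· · · · · · · ·
♘ · · · · · · ·
♙ ♙ ♙ ♙ ♙ ♙ ♙ ♙
♖ · ♗ ♕ ♔ ♗ ♘ ♖


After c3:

♜ · ♝ ♛ ♚ ♝ ♞ ♜
♟ ♟ ♟ ♟ ♟ ♟ ♟ ♟
· · ♞ · · · · ·
· · · · · · · ·
· · · · · · · ·
♘ · ♙ · · · · ·
♙ ♙ · ♙ ♙ ♙ ♙ ♙
♖ · ♗ ♕ ♔ ♗ ♘ ♖


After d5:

♜ · ♝ ♛ ♚ ♝ ♞ ♜
♟ ♟ ♟ · ♟ ♟ ♟ ♟
· · ♞ · · · · ·
· · · ♟ · · · ·
· · · · · · · ·
♘ · ♙ · · · · ·
♙ ♙ · ♙ ♙ ♙ ♙ ♙
♖ · ♗ ♕ ♔ ♗ ♘ ♖


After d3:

♜ · ♝ ♛ ♚ ♝ ♞ ♜
♟ ♟ ♟ · ♟ ♟ ♟ ♟
· · ♞ · · · · ·
· · · ♟ · · · ·
· · · · · · · ·
♘ · ♙ ♙ · · · ·
♙ ♙ · · ♙ ♙ ♙ ♙
♖ · ♗ ♕ ♔ ♗ ♘ ♖


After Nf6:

♜ · ♝ ♛ ♚ ♝ · ♜
♟ ♟ ♟ · ♟ ♟ ♟ ♟
· · ♞ · · ♞ · ·
· · · ♟ · · · ·
· · · · · · · ·
♘ · ♙ ♙ · · · ·
♙ ♙ · · ♙ ♙ ♙ ♙
♖ · ♗ ♕ ♔ ♗ ♘ ♖


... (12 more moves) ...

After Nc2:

· ♜ ♝ ♛ ♚ ♝ · ♜
♟ · · · ♟ ♟ ♟ ♟
· ♟ ♟ · · · · ·
♞ · · ♟ · · ♞ ·
· ♗ · · · · ♙ ·
· ♙ ♙ ♙ · · · ·
♙ · ♘ · ♙ ♙ · ♙
· · ♖ ♕ ♔ ♗ ♘ ♖


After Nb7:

· ♜ ♝ ♛ ♚ ♝ · ♜
♟ ♞ · · ♟ ♟ ♟ ♟
· ♟ ♟ · · · · ·
· · · ♟ · · ♞ ·
· ♗ · · · · ♙ ·
· ♙ ♙ ♙ · · · ·
♙ · ♘ · ♙ ♙ · ♙
· · ♖ ♕ ♔ ♗ ♘ ♖



  a b c d e f g h
  ─────────────────
8│· ♜ ♝ ♛ ♚ ♝ · ♜│8
7│♟ ♞ · · ♟ ♟ ♟ ♟│7
6│· ♟ ♟ · · · · ·│6
5│· · · ♟ · · ♞ ·│5
4│· ♗ · · · · ♙ ·│4
3│· ♙ ♙ ♙ · · · ·│3
2│♙ · ♘ · ♙ ♙ · ♙│2
1│· · ♖ ♕ ♔ ♗ ♘ ♖│1
  ─────────────────
  a b c d e f g h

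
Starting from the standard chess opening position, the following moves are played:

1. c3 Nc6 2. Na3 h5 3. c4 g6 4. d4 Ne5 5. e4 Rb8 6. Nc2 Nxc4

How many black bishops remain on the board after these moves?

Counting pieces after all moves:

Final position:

  a b c d e f g h
  ─────────────────
8│· ♜ ♝ ♛ ♚ ♝ ♞ ♜│8
7│♟ ♟ ♟ ♟ ♟ ♟ · ·│7
6│· · · · · · ♟ ·│6
5│· · · · · · · ♟│5
4│· · ♞ ♙ ♙ · · ·│4
3│· · · · · · · ·│3
2│♙ ♙ ♘ · · ♙ ♙ ♙│2
1│♖ · ♗ ♕ ♔ ♗ ♘ ♖│1
  ─────────────────
  a b c d e f g h


2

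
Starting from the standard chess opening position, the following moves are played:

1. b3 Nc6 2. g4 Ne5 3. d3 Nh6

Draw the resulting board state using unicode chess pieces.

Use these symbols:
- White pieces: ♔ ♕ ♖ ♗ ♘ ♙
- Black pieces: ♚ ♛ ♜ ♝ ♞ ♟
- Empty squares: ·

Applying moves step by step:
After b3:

♜ ♞ ♝ ♛ ♚ ♝ ♞ ♜
♟ ♟ ♟ ♟ ♟ ♟ ♟ ♟
· · · · · · · ·
· · · · · · · ·
· · · · · · · ·
· ♙ · · · · · ·
♙ · ♙ ♙ ♙ ♙ ♙ ♙
♖ ♘ ♗ ♕ ♔ ♗ ♘ ♖


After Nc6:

♜ · ♝ ♛ ♚ ♝ ♞ ♜
♟ ♟ ♟ ♟ ♟ ♟ ♟ ♟
· · ♞ · · · · ·
· · · · · · · ·
· · · · · · · ·
· ♙ · · · · · ·
♙ · ♙ ♙ ♙ ♙ ♙ ♙
♖ ♘ ♗ ♕ ♔ ♗ ♘ ♖


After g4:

♜ · ♝ ♛ ♚ ♝ ♞ ♜
♟ ♟ ♟ ♟ ♟ ♟ ♟ ♟
· · ♞ · · · · ·
· · · · · · · ·
· · · · · · ♙ ·
· ♙ · · · · · ·
♙ · ♙ ♙ ♙ ♙ · ♙
♖ ♘ ♗ ♕ ♔ ♗ ♘ ♖


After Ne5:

♜ · ♝ ♛ ♚ ♝ ♞ ♜
♟ ♟ ♟ ♟ ♟ ♟ ♟ ♟
· · · · · · · ·
· · · · ♞ · · ·
· · · · · · ♙ ·
· ♙ · · · · · ·
♙ · ♙ ♙ ♙ ♙ · ♙
♖ ♘ ♗ ♕ ♔ ♗ ♘ ♖


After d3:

♜ · ♝ ♛ ♚ ♝ ♞ ♜
♟ ♟ ♟ ♟ ♟ ♟ ♟ ♟
· · · · · · · ·
· · · · ♞ · · ·
· · · · · · ♙ ·
· ♙ · ♙ · · · ·
♙ · ♙ · ♙ ♙ · ♙
♖ ♘ ♗ ♕ ♔ ♗ ♘ ♖


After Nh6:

♜ · ♝ ♛ ♚ ♝ · ♜
♟ ♟ ♟ ♟ ♟ ♟ ♟ ♟
· · · · · · · ♞
· · · · ♞ · · ·
· · · · · · ♙ ·
· ♙ · ♙ · · · ·
♙ · ♙ · ♙ ♙ · ♙
♖ ♘ ♗ ♕ ♔ ♗ ♘ ♖



  a b c d e f g h
  ─────────────────
8│♜ · ♝ ♛ ♚ ♝ · ♜│8
7│♟ ♟ ♟ ♟ ♟ ♟ ♟ ♟│7
6│· · · · · · · ♞│6
5│· · · · ♞ · · ·│5
4│· · · · · · ♙ ·│4
3│· ♙ · ♙ · · · ·│3
2│♙ · ♙ · ♙ ♙ · ♙│2
1│♖ ♘ ♗ ♕ ♔ ♗ ♘ ♖│1
  ─────────────────
  a b c d e f g h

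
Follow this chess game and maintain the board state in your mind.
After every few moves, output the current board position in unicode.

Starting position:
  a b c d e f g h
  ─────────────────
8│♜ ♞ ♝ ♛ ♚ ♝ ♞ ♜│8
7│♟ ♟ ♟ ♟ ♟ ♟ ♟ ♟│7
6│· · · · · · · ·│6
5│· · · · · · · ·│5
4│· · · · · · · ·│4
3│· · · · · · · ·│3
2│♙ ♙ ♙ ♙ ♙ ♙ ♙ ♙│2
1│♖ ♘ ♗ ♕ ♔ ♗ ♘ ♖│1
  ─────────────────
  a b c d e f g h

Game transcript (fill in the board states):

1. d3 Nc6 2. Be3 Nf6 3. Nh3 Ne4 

  a b c d e f g h
  ─────────────────
8│♜ · ♝ ♛ ♚ ♝ · ♜│8
7│♟ ♟ ♟ ♟ ♟ ♟ ♟ ♟│7
6│· · ♞ · · · · ·│6
5│· · · · · · · ·│5
4│· · · · ♞ · · ·│4
3│· · · ♙ ♗ · · ♘│3
2│♙ ♙ ♙ · ♙ ♙ ♙ ♙│2
1│♖ ♘ · ♕ ♔ ♗ · ♖│1
  ─────────────────
  a b c d e f g h

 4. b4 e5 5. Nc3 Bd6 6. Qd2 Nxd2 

  a b c d e f g h
  ─────────────────
8│♜ · ♝ ♛ ♚ · · ♜│8
7│♟ ♟ ♟ ♟ · ♟ ♟ ♟│7
6│· · ♞ ♝ · · · ·│6
5│· · · · ♟ · · ·│5
4│· ♙ · · · · · ·│4
3│· · ♘ ♙ ♗ · · ♘│3
2│♙ · ♙ ♞ ♙ ♙ ♙ ♙│2
1│♖ · · · ♔ ♗ · ♖│1
  ─────────────────
  a b c d e f g h

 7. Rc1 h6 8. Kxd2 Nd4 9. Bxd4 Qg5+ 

  a b c d e f g h
  ─────────────────
8│♜ · ♝ · ♚ · · ♜│8
7│♟ ♟ ♟ ♟ · ♟ ♟ ·│7
6│· · · ♝ · · · ♟│6
5│· · · · ♟ · ♛ ·│5
4│· ♙ · ♗ · · · ·│4
3│· · ♘ ♙ · · · ♘│3
2│♙ · ♙ ♔ ♙ ♙ ♙ ♙│2
1│· · ♖ · · ♗ · ♖│1
  ─────────────────
  a b c d e f g h

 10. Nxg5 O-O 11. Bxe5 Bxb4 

  a b c d e f g h
  ─────────────────
8│♜ · ♝ · · ♜ ♚ ·│8
7│♟ ♟ ♟ ♟ · ♟ ♟ ·│7
6│· · · · · · · ♟│6
5│· · · · ♗ · ♘ ·│5
4│· ♝ · · · · · ·│4
3│· · ♘ ♙ · · · ·│3
2│♙ · ♙ ♔ ♙ ♙ ♙ ♙│2
1│· · ♖ · · ♗ · ♖│1
  ─────────────────
  a b c d e f g h


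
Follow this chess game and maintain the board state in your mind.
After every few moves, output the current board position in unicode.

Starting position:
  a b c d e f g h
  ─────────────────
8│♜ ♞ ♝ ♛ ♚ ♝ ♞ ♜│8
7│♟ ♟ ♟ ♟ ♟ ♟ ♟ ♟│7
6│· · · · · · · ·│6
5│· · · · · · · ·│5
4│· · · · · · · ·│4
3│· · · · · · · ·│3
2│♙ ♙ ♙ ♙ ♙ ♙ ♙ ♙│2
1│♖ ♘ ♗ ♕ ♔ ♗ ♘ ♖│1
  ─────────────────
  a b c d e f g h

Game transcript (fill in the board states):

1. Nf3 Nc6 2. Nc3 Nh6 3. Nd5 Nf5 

  a b c d e f g h
  ─────────────────
8│♜ · ♝ ♛ ♚ ♝ · ♜│8
7│♟ ♟ ♟ ♟ ♟ ♟ ♟ ♟│7
6│· · ♞ · · · · ·│6
5│· · · ♘ · ♞ · ·│5
4│· · · · · · · ·│4
3│· · · · · ♘ · ·│3
2│♙ ♙ ♙ ♙ ♙ ♙ ♙ ♙│2
1│♖ · ♗ ♕ ♔ ♗ · ♖│1
  ─────────────────
  a b c d e f g h

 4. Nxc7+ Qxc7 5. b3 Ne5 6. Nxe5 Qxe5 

  a b c d e f g h
  ─────────────────
8│♜ · ♝ · ♚ ♝ · ♜│8
7│♟ ♟ · ♟ ♟ ♟ ♟ ♟│7
6│· · · · · · · ·│6
5│· · · · ♛ ♞ · ·│5
4│· · · · · · · ·│4
3│· ♙ · · · · · ·│3
2│♙ · ♙ ♙ ♙ ♙ ♙ ♙│2
1│♖ · ♗ ♕ ♔ ♗ · ♖│1
  ─────────────────
  a b c d e f g h

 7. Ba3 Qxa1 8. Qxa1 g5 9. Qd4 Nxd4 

  a b c d e f g h
  ─────────────────
8│♜ · ♝ · ♚ ♝ · ♜│8
7│♟ ♟ · ♟ ♟ ♟ · ♟│7
6│· · · · · · · ·│6
5│· · · · · · ♟ ·│5
4│· · · ♞ · · · ·│4
3│♗ ♙ · · · · · ·│3
2│♙ · ♙ ♙ ♙ ♙ ♙ ♙│2
1│· · · · ♔ ♗ · ♖│1
  ─────────────────
  a b c d e f g h

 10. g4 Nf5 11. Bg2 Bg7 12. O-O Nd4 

  a b c d e f g h
  ─────────────────
8│♜ · ♝ · ♚ · · ♜│8
7│♟ ♟ · ♟ ♟ ♟ ♝ ♟│7
6│· · · · · · · ·│6
5│· · · · · · ♟ ·│5
4│· · · ♞ · · ♙ ·│4
3│♗ ♙ · · · · · ·│3
2│♙ · ♙ ♙ ♙ ♙ ♗ ♙│2
1│· · · · · ♖ ♔ ·│1
  ─────────────────
  a b c d e f g h

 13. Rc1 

  a b c d e f g h
  ─────────────────
8│♜ · ♝ · ♚ · · ♜│8
7│♟ ♟ · ♟ ♟ ♟ ♝ ♟│7
6│· · · · · · · ·│6
5│· · · · · · ♟ ·│5
4│· · · ♞ · · ♙ ·│4
3│♗ ♙ · · · · · ·│3
2│♙ · ♙ ♙ ♙ ♙ ♗ ♙│2
1│· · ♖ · · · ♔ ·│1
  ─────────────────
  a b c d e f g h


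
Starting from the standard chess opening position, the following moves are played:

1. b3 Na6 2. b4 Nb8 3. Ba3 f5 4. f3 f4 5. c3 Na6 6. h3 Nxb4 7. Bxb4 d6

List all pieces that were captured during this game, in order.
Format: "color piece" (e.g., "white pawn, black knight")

Tracking captures:
  Nxb4: captured white pawn
  Bxb4: captured black knight

white pawn, black knight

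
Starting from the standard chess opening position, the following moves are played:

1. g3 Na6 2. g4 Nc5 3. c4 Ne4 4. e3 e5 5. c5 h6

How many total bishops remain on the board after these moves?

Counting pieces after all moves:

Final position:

  a b c d e f g h
  ─────────────────
8│♜ · ♝ ♛ ♚ ♝ ♞ ♜│8
7│♟ ♟ ♟ ♟ · ♟ ♟ ·│7
6│· · · · · · · ♟│6
5│· · ♙ · ♟ · · ·│5
4│· · · · ♞ · ♙ ·│4
3│· · · · ♙ · · ·│3
2│♙ ♙ · ♙ · ♙ · ♙│2
1│♖ ♘ ♗ ♕ ♔ ♗ ♘ ♖│1
  ─────────────────
  a b c d e f g h


4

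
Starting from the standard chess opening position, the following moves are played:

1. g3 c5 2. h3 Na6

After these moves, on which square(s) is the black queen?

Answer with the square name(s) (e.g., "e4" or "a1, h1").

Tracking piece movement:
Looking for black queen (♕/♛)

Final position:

  a b c d e f g h
  ─────────────────
8│♜ · ♝ ♛ ♚ ♝ ♞ ♜│8
7│♟ ♟ · ♟ ♟ ♟ ♟ ♟│7
6│♞ · · · · · · ·│6
5│· · ♟ · · · · ·│5
4│· · · · · · · ·│4
3│· · · · · · ♙ ♙│3
2│♙ ♙ ♙ ♙ ♙ ♙ · ·│2
1│♖ ♘ ♗ ♕ ♔ ♗ ♘ ♖│1
  ─────────────────
  a b c d e f g h


d8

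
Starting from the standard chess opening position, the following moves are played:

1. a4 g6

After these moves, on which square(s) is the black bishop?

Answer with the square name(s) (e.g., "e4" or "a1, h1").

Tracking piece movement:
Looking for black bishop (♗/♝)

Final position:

  a b c d e f g h
  ─────────────────
8│♜ ♞ ♝ ♛ ♚ ♝ ♞ ♜│8
7│♟ ♟ ♟ ♟ ♟ ♟ · ♟│7
6│· · · · · · ♟ ·│6
5│· · · · · · · ·│5
4│♙ · · · · · · ·│4
3│· · · · · · · ·│3
2│· ♙ ♙ ♙ ♙ ♙ ♙ ♙│2
1│♖ ♘ ♗ ♕ ♔ ♗ ♘ ♖│1
  ─────────────────
  a b c d e f g h


c8, f8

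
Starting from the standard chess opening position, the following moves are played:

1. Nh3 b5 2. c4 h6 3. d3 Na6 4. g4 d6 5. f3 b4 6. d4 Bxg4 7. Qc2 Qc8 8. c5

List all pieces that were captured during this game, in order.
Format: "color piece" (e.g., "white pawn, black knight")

Tracking captures:
  Bxg4: captured white pawn

white pawn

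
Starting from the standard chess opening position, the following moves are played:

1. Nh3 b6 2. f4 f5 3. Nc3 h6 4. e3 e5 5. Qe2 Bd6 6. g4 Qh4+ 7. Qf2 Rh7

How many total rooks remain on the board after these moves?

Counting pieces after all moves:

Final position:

  a b c d e f g h
  ─────────────────
8│♜ ♞ ♝ · ♚ · ♞ ·│8
7│♟ · ♟ ♟ · · ♟ ♜│7
6│· ♟ · ♝ · · · ♟│6
5│· · · · ♟ ♟ · ·│5
4│· · · · · ♙ ♙ ♛│4
3│· · ♘ · ♙ · · ♘│3
2│♙ ♙ ♙ ♙ · ♕ · ♙│2
1│♖ · ♗ · ♔ ♗ · ♖│1
  ─────────────────
  a b c d e f g h


4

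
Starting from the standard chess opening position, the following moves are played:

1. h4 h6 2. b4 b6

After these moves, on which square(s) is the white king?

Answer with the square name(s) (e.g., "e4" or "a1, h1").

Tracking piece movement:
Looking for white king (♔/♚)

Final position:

  a b c d e f g h
  ─────────────────
8│♜ ♞ ♝ ♛ ♚ ♝ ♞ ♜│8
7│♟ · ♟ ♟ ♟ ♟ ♟ ·│7
6│· ♟ · · · · · ♟│6
5│· · · · · · · ·│5
4│· ♙ · · · · · ♙│4
3│· · · · · · · ·│3
2│♙ · ♙ ♙ ♙ ♙ ♙ ·│2
1│♖ ♘ ♗ ♕ ♔ ♗ ♘ ♖│1
  ─────────────────
  a b c d e f g h


e1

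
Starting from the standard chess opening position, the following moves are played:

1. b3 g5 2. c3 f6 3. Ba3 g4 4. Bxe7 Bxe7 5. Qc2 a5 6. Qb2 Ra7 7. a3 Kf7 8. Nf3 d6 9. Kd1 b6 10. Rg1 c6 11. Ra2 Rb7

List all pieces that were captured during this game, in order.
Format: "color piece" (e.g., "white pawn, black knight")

Tracking captures:
  Bxe7: captured black pawn
  Bxe7: captured white bishop

black pawn, white bishop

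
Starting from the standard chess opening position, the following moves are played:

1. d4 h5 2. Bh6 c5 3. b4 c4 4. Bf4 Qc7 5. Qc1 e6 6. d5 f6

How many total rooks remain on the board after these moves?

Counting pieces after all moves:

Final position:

  a b c d e f g h
  ─────────────────
8│♜ ♞ ♝ · ♚ ♝ ♞ ♜│8
7│♟ ♟ ♛ ♟ · · ♟ ·│7
6│· · · · ♟ ♟ · ·│6
5│· · · ♙ · · · ♟│5
4│· ♙ ♟ · · ♗ · ·│4
3│· · · · · · · ·│3
2│♙ · ♙ · ♙ ♙ ♙ ♙│2
1│♖ ♘ ♕ · ♔ ♗ ♘ ♖│1
  ─────────────────
  a b c d e f g h


4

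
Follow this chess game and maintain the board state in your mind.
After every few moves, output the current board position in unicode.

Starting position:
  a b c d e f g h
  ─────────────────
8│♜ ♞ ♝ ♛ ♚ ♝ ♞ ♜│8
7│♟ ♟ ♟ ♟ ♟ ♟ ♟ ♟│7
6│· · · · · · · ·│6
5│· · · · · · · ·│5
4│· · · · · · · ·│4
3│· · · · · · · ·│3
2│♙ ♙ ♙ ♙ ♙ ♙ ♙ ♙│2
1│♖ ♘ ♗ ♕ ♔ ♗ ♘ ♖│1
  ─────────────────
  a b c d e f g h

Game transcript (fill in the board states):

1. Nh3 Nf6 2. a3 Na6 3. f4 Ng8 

  a b c d e f g h
  ─────────────────
8│♜ · ♝ ♛ ♚ ♝ ♞ ♜│8
7│♟ ♟ ♟ ♟ ♟ ♟ ♟ ♟│7
6│♞ · · · · · · ·│6
5│· · · · · · · ·│5
4│· · · · · ♙ · ·│4
3│♙ · · · · · · ♘│3
2│· ♙ ♙ ♙ ♙ · ♙ ♙│2
1│♖ ♘ ♗ ♕ ♔ ♗ · ♖│1
  ─────────────────
  a b c d e f g h

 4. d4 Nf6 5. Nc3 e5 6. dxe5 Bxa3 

  a b c d e f g h
  ─────────────────
8│♜ · ♝ ♛ ♚ · · ♜│8
7│♟ ♟ ♟ ♟ · ♟ ♟ ♟│7
6│♞ · · · · ♞ · ·│6
5│· · · · ♙ · · ·│5
4│· · · · · ♙ · ·│4
3│♝ · ♘ · · · · ♘│3
2│· ♙ ♙ · ♙ · ♙ ♙│2
1│♖ · ♗ ♕ ♔ ♗ · ♖│1
  ─────────────────
  a b c d e f g h

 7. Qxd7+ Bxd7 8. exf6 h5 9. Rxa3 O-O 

  a b c d e f g h
  ─────────────────
8│♜ · · ♛ · ♜ ♚ ·│8
7│♟ ♟ ♟ ♝ · ♟ ♟ ·│7
6│♞ · · · · ♙ · ·│6
5│· · · · · · · ♟│5
4│· · · · · ♙ · ·│4
3│♖ · ♘ · · · · ♘│3
2│· ♙ ♙ · ♙ · ♙ ♙│2
1│· · ♗ · ♔ ♗ · ♖│1
  ─────────────────
  a b c d e f g h

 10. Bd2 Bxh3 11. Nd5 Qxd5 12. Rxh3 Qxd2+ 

  a b c d e f g h
  ─────────────────
8│♜ · · · · ♜ ♚ ·│8
7│♟ ♟ ♟ · · ♟ ♟ ·│7
6│♞ · · · · ♙ · ·│6
5│· · · · · · · ♟│5
4│· · · · · ♙ · ·│4
3│· · · · · · · ♖│3
2│· ♙ ♙ ♛ ♙ · ♙ ♙│2
1│· · · · ♔ ♗ · ♖│1
  ─────────────────
  a b c d e f g h

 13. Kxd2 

  a b c d e f g h
  ─────────────────
8│♜ · · · · ♜ ♚ ·│8
7│♟ ♟ ♟ · · ♟ ♟ ·│7
6│♞ · · · · ♙ · ·│6
5│· · · · · · · ♟│5
4│· · · · · ♙ · ·│4
3│· · · · · · · ♖│3
2│· ♙ ♙ ♔ ♙ · ♙ ♙│2
1│· · · · · ♗ · ♖│1
  ─────────────────
  a b c d e f g h


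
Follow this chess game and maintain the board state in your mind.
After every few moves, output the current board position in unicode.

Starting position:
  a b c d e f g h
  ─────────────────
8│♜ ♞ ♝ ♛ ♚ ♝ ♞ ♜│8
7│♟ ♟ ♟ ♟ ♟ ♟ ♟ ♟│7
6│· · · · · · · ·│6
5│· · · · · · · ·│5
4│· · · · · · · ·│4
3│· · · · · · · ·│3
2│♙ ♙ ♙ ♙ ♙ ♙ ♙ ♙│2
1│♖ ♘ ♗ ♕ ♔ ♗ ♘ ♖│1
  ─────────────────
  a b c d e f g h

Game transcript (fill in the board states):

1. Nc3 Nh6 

  a b c d e f g h
  ─────────────────
8│♜ ♞ ♝ ♛ ♚ ♝ · ♜│8
7│♟ ♟ ♟ ♟ ♟ ♟ ♟ ♟│7
6│· · · · · · · ♞│6
5│· · · · · · · ·│5
4│· · · · · · · ·│4
3│· · ♘ · · · · ·│3
2│♙ ♙ ♙ ♙ ♙ ♙ ♙ ♙│2
1│♖ · ♗ ♕ ♔ ♗ ♘ ♖│1
  ─────────────────
  a b c d e f g h

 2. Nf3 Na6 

  a b c d e f g h
  ─────────────────
8│♜ · ♝ ♛ ♚ ♝ · ♜│8
7│♟ ♟ ♟ ♟ ♟ ♟ ♟ ♟│7
6│♞ · · · · · · ♞│6
5│· · · · · · · ·│5
4│· · · · · · · ·│4
3│· · ♘ · · ♘ · ·│3
2│♙ ♙ ♙ ♙ ♙ ♙ ♙ ♙│2
1│♖ · ♗ ♕ ♔ ♗ · ♖│1
  ─────────────────
  a b c d e f g h

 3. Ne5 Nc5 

  a b c d e f g h
  ─────────────────
8│♜ · ♝ ♛ ♚ ♝ · ♜│8
7│♟ ♟ ♟ ♟ ♟ ♟ ♟ ♟│7
6│· · · · · · · ♞│6
5│· · ♞ · ♘ · · ·│5
4│· · · · · · · ·│4
3│· · ♘ · · · · ·│3
2│♙ ♙ ♙ ♙ ♙ ♙ ♙ ♙│2
1│♖ · ♗ ♕ ♔ ♗ · ♖│1
  ─────────────────
  a b c d e f g h

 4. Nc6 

  a b c d e f g h
  ─────────────────
8│♜ · ♝ ♛ ♚ ♝ · ♜│8
7│♟ ♟ ♟ ♟ ♟ ♟ ♟ ♟│7
6│· · ♘ · · · · ♞│6
5│· · ♞ · · · · ·│5
4│· · · · · · · ·│4
3│· · ♘ · · · · ·│3
2│♙ ♙ ♙ ♙ ♙ ♙ ♙ ♙│2
1│♖ · ♗ ♕ ♔ ♗ · ♖│1
  ─────────────────
  a b c d e f g h


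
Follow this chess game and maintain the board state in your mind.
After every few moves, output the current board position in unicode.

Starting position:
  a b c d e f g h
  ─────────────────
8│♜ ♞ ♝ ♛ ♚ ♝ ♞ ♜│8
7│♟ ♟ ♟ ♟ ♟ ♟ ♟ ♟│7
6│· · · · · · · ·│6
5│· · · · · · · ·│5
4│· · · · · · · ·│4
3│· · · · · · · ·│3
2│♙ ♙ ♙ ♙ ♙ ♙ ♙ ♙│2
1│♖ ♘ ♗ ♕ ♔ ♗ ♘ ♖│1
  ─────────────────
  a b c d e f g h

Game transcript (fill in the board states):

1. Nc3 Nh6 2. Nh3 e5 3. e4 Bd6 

  a b c d e f g h
  ─────────────────
8│♜ ♞ ♝ ♛ ♚ · · ♜│8
7│♟ ♟ ♟ ♟ · ♟ ♟ ♟│7
6│· · · ♝ · · · ♞│6
5│· · · · ♟ · · ·│5
4│· · · · ♙ · · ·│4
3│· · ♘ · · · · ♘│3
2│♙ ♙ ♙ ♙ · ♙ ♙ ♙│2
1│♖ · ♗ ♕ ♔ ♗ · ♖│1
  ─────────────────
  a b c d e f g h

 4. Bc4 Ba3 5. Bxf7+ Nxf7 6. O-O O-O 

  a b c d e f g h
  ─────────────────
8│♜ ♞ ♝ ♛ · ♜ ♚ ·│8
7│♟ ♟ ♟ ♟ · ♞ ♟ ♟│7
6│· · · · · · · ·│6
5│· · · · ♟ · · ·│5
4│· · · · ♙ · · ·│4
3│♝ · ♘ · · · · ♘│3
2│♙ ♙ ♙ ♙ · ♙ ♙ ♙│2
1│♖ · ♗ ♕ · ♖ ♔ ·│1
  ─────────────────
  a b c d e f g h

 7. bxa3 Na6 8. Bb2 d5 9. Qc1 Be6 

  a b c d e f g h
  ─────────────────
8│♜ · · ♛ · ♜ ♚ ·│8
7│♟ ♟ ♟ · · ♞ ♟ ♟│7
6│♞ · · · ♝ · · ·│6
5│· · · ♟ ♟ · · ·│5
4│· · · · ♙ · · ·│4
3│♙ · ♘ · · · · ♘│3
2│♙ ♗ ♙ ♙ · ♙ ♙ ♙│2
1│♖ · ♕ · · ♖ ♔ ·│1
  ─────────────────
  a b c d e f g h

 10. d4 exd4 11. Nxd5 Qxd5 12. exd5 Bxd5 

  a b c d e f g h
  ─────────────────
8│♜ · · · · ♜ ♚ ·│8
7│♟ ♟ ♟ · · ♞ ♟ ♟│7
6│♞ · · · · · · ·│6
5│· · · ♝ · · · ·│5
4│· · · ♟ · · · ·│4
3│♙ · · · · · · ♘│3
2│♙ ♗ ♙ · · ♙ ♙ ♙│2
1│♖ · ♕ · · ♖ ♔ ·│1
  ─────────────────
  a b c d e f g h

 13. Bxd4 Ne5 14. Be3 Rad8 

  a b c d e f g h
  ─────────────────
8│· · · ♜ · ♜ ♚ ·│8
7│♟ ♟ ♟ · · · ♟ ♟│7
6│♞ · · · · · · ·│6
5│· · · ♝ ♞ · · ·│5
4│· · · · · · · ·│4
3│♙ · · · ♗ · · ♘│3
2│♙ · ♙ · · ♙ ♙ ♙│2
1│♖ · ♕ · · ♖ ♔ ·│1
  ─────────────────
  a b c d e f g h


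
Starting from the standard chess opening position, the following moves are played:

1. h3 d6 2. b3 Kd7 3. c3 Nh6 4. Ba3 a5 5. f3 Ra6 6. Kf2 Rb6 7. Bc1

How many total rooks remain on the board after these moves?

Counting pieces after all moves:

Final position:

  a b c d e f g h
  ─────────────────
8│· ♞ ♝ ♛ · ♝ · ♜│8
7│· ♟ ♟ ♚ ♟ ♟ ♟ ♟│7
6│· ♜ · ♟ · · · ♞│6
5│♟ · · · · · · ·│5
4│· · · · · · · ·│4
3│· ♙ ♙ · · ♙ · ♙│3
2│♙ · · ♙ ♙ ♔ ♙ ·│2
1│♖ ♘ ♗ ♕ · ♗ ♘ ♖│1
  ─────────────────
  a b c d e f g h


4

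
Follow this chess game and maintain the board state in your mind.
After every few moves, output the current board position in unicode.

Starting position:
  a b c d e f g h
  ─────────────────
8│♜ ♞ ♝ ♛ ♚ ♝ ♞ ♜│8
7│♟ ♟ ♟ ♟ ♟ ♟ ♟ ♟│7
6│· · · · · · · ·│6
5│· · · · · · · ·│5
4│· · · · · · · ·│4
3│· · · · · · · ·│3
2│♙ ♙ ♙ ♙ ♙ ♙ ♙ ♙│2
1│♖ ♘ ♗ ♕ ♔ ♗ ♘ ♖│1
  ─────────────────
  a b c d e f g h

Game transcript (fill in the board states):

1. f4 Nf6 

  a b c d e f g h
  ─────────────────
8│♜ ♞ ♝ ♛ ♚ ♝ · ♜│8
7│♟ ♟ ♟ ♟ ♟ ♟ ♟ ♟│7
6│· · · · · ♞ · ·│6
5│· · · · · · · ·│5
4│· · · · · ♙ · ·│4
3│· · · · · · · ·│3
2│♙ ♙ ♙ ♙ ♙ · ♙ ♙│2
1│♖ ♘ ♗ ♕ ♔ ♗ ♘ ♖│1
  ─────────────────
  a b c d e f g h

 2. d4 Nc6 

  a b c d e f g h
  ─────────────────
8│♜ · ♝ ♛ ♚ ♝ · ♜│8
7│♟ ♟ ♟ ♟ ♟ ♟ ♟ ♟│7
6│· · ♞ · · ♞ · ·│6
5│· · · · · · · ·│5
4│· · · ♙ · ♙ · ·│4
3│· · · · · · · ·│3
2│♙ ♙ ♙ · ♙ · ♙ ♙│2
1│♖ ♘ ♗ ♕ ♔ ♗ ♘ ♖│1
  ─────────────────
  a b c d e f g h

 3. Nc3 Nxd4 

  a b c d e f g h
  ─────────────────
8│♜ · ♝ ♛ ♚ ♝ · ♜│8
7│♟ ♟ ♟ ♟ ♟ ♟ ♟ ♟│7
6│· · · · · ♞ · ·│6
5│· · · · · · · ·│5
4│· · · ♞ · ♙ · ·│4
3│· · ♘ · · · · ·│3
2│♙ ♙ ♙ · ♙ · ♙ ♙│2
1│♖ · ♗ ♕ ♔ ♗ ♘ ♖│1
  ─────────────────
  a b c d e f g h

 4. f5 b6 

  a b c d e f g h
  ─────────────────
8│♜ · ♝ ♛ ♚ ♝ · ♜│8
7│♟ · ♟ ♟ ♟ ♟ ♟ ♟│7
6│· ♟ · · · ♞ · ·│6
5│· · · · · ♙ · ·│5
4│· · · ♞ · · · ·│4
3│· · ♘ · · · · ·│3
2│♙ ♙ ♙ · ♙ · ♙ ♙│2
1│♖ · ♗ ♕ ♔ ♗ ♘ ♖│1
  ─────────────────
  a b c d e f g h



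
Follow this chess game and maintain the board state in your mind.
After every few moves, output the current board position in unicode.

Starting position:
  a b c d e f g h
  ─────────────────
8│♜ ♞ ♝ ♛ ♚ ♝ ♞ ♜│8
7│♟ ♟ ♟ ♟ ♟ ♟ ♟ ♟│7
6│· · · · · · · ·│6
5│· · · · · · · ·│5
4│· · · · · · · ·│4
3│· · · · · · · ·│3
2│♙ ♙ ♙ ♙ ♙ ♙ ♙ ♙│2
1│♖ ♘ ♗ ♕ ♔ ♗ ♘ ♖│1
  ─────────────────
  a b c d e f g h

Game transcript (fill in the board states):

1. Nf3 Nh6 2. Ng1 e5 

  a b c d e f g h
  ─────────────────
8│♜ ♞ ♝ ♛ ♚ ♝ · ♜│8
7│♟ ♟ ♟ ♟ · ♟ ♟ ♟│7
6│· · · · · · · ♞│6
5│· · · · ♟ · · ·│5
4│· · · · · · · ·│4
3│· · · · · · · ·│3
2│♙ ♙ ♙ ♙ ♙ ♙ ♙ ♙│2
1│♖ ♘ ♗ ♕ ♔ ♗ ♘ ♖│1
  ─────────────────
  a b c d e f g h

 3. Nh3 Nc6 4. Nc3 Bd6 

  a b c d e f g h
  ─────────────────
8│♜ · ♝ ♛ ♚ · · ♜│8
7│♟ ♟ ♟ ♟ · ♟ ♟ ♟│7
6│· · ♞ ♝ · · · ♞│6
5│· · · · ♟ · · ·│5
4│· · · · · · · ·│4
3│· · ♘ · · · · ♘│3
2│♙ ♙ ♙ ♙ ♙ ♙ ♙ ♙│2
1│♖ · ♗ ♕ ♔ ♗ · ♖│1
  ─────────────────
  a b c d e f g h

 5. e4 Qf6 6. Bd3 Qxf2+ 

  a b c d e f g h
  ─────────────────
8│♜ · ♝ · ♚ · · ♜│8
7│♟ ♟ ♟ ♟ · ♟ ♟ ♟│7
6│· · ♞ ♝ · · · ♞│6
5│· · · · ♟ · · ·│5
4│· · · · ♙ · · ·│4
3│· · ♘ ♗ · · · ♘│3
2│♙ ♙ ♙ ♙ · ♛ ♙ ♙│2
1│♖ · ♗ ♕ ♔ · · ♖│1
  ─────────────────
  a b c d e f g h

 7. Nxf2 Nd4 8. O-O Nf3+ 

  a b c d e f g h
  ─────────────────
8│♜ · ♝ · ♚ · · ♜│8
7│♟ ♟ ♟ ♟ · ♟ ♟ ♟│7
6│· · · ♝ · · · ♞│6
5│· · · · ♟ · · ·│5
4│· · · · ♙ · · ·│4
3│· · ♘ ♗ · ♞ · ·│3
2│♙ ♙ ♙ ♙ · ♘ ♙ ♙│2
1│♖ · ♗ ♕ · ♖ ♔ ·│1
  ─────────────────
  a b c d e f g h

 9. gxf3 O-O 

  a b c d e f g h
  ─────────────────
8│♜ · ♝ · · ♜ ♚ ·│8
7│♟ ♟ ♟ ♟ · ♟ ♟ ♟│7
6│· · · ♝ · · · ♞│6
5│· · · · ♟ · · ·│5
4│· · · · ♙ · · ·│4
3│· · ♘ ♗ · ♙ · ·│3
2│♙ ♙ ♙ ♙ · ♘ · ♙│2
1│♖ · ♗ ♕ · ♖ ♔ ·│1
  ─────────────────
  a b c d e f g h
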